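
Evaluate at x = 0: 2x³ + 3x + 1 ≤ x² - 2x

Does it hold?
x = 0: LHS = 2·0³ + 3·0 + 1 = 1, RHS = 0² - 2·0 = 0; 1 ≤ 0 — FAILS

The relation fails at x = 0, so x = 0 is a counterexample.

Answer: No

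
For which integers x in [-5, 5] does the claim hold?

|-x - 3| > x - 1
Over all integers in [-5, 5], LHS − RHS is smallest at x = 0, where it equals 4:
x = 0: LHS = |-0 - 3| = |-3| = 3, RHS = 0 - 1 = -1; 3 > -1 — holds
At the ends of the range:
x = -5: LHS = |-(-5) - 3| = |2| = 2, RHS = (-5) - 1 = -6; 2 > -6 — holds
x = 5: LHS = |-5 - 3| = |-8| = 8, RHS = 5 - 1 = 4; 8 > 4 — holds
Hence LHS − RHS is never zero or negative, i.e. LHS > RHS throughout, so the relation holds for every integer in [-5, 5].

Answer: All integers in [-5, 5]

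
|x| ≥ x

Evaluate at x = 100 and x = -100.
x = 100: LHS = |100| = 100; 100 ≥ 100 — holds
x = -100: LHS = |-100| = 100; 100 ≥ -100 — holds

Answer: Yes, holds for both x = 100 and x = -100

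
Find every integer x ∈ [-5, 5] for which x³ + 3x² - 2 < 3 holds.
Holds for: {-5, -4, -3, -2, -1, 0, 1}
Fails for: {2, 3, 4, 5}

Answer: {-5, -4, -3, -2, -1, 0, 1}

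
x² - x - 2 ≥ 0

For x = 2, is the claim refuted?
Substitute x = 2 into the relation:
x = 2: LHS = 2² - 2 - 2 = 0; 0 ≥ 0 — holds

The claim holds here, so x = 2 is not a counterexample. (A counterexample exists elsewhere, e.g. x = 0.)

Answer: No, x = 2 is not a counterexample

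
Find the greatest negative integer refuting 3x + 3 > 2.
Testing negative integers from -1 downward:
x = -1: LHS = 3·(-1) + 3 = 0; 0 > 2 — FAILS  ← closest negative counterexample to 0

Answer: x = -1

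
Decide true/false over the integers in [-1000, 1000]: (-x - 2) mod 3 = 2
The claim fails at x = 0:
x = 0: LHS = (-0 - 2) mod 3 = (-2) mod 3 = 1; 1 = 2 — FAILS

Because a single integer refutes it, the statement is false.

Answer: False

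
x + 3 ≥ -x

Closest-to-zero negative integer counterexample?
Testing negative integers from -1 downward:
x = -1: LHS = (-1) + 3 = 2, RHS = -(-1) = 1; 2 ≥ 1 — holds
x = -2: LHS = (-2) + 3 = 1, RHS = -(-2) = 2; 1 ≥ 2 — FAILS  ← closest negative counterexample to 0

Answer: x = -2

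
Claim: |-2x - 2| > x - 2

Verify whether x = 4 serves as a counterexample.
Substitute x = 4 into the relation:
x = 4: LHS = |-2·4 - 2| = |-10| = 10, RHS = 4 - 2 = 2; 10 > 2 — holds

The relation holds at x = 4, so it is not a counterexample.

Answer: No, x = 4 is not a counterexample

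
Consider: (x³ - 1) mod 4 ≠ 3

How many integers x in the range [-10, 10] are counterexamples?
Counterexamples in [-10, 10]: {-10, -8, -6, -4, -2, 0, 2, 4, 6, 8, 10}.

Counting them gives 11 values.

Answer: 11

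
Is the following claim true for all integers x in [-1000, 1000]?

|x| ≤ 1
The claim fails at x = 2:
x = 2: LHS = |2| = 2; 2 ≤ 1 — FAILS

Because a single integer refutes it, the statement is false.

Answer: False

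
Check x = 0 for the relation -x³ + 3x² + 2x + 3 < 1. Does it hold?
x = 0: LHS = -0³ + 3·0² + 2·0 + 3 = 3; 3 < 1 — FAILS

The relation fails at x = 0, so x = 0 is a counterexample.

Answer: No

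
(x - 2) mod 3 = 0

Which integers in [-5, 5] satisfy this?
Holds for: {-4, -1, 2, 5}
Fails for: {-5, -3, -2, 0, 1, 3, 4}

Answer: {-4, -1, 2, 5}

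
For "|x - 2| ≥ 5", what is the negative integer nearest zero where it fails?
Testing negative integers from -1 downward:
x = -1: LHS = |(-1) - 2| = |-3| = 3; 3 ≥ 5 — FAILS  ← closest negative counterexample to 0

Answer: x = -1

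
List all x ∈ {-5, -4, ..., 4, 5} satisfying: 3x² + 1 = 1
Holds for: {0}
Fails for: {-5, -4, -3, -2, -1, 1, 2, 3, 4, 5}

Answer: {0}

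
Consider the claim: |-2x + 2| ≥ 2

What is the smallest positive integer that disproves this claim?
Testing positive integers:
x = 1: LHS = |-2·1 + 2| = |0| = 0; 0 ≥ 2 — FAILS  ← smallest positive counterexample

Answer: x = 1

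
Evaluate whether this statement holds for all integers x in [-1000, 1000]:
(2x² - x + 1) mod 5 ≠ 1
The claim fails at x = 0:
x = 0: LHS = (2·0² - 0 + 1) mod 5 = 1 mod 5 = 1; 1 ≠ 1 — FAILS

Because a single integer refutes it, the statement is false.

Answer: False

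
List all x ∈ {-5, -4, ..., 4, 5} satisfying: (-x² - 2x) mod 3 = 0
Holds for: {-5, -3, -2, 0, 1, 3, 4}
Fails for: {-4, -1, 2, 5}

Answer: {-5, -3, -2, 0, 1, 3, 4}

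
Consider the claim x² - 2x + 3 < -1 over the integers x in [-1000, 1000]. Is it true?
The claim fails at x = 0:
x = 0: LHS = 0² - 2·0 + 3 = 3; 3 < -1 — FAILS

Because a single integer refutes it, the statement is false.

Answer: False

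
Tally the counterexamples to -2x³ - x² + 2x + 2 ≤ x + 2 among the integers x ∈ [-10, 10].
Counterexamples in [-10, 10]: {-10, -9, -8, -7, -6, -5, -4, -3, -2}.

Counting them gives 9 values.

Answer: 9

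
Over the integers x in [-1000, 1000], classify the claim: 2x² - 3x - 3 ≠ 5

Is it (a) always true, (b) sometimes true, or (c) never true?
Track d = LHS − RHS over the integers in [-1000, 1000]. Equality would need d = 0, but d changes sign only between consecutive integers, jumping over 0:
x = -2: LHS = 2·(-2)² - 3·(-2) - 3 = 11; 11 ≠ 5 — holds  (d = 6)
x = -1: LHS = 2·(-1)² - 3·(-1) - 3 = 2; 2 ≠ 5 — holds  (d = -3)
x = 2: LHS = 2·2² - 3·2 - 3 = -1; -1 ≠ 5 — holds  (d = -6)
x = 3: LHS = 2·3² - 3·3 - 3 = 6; 6 ≠ 5 — holds  (d = 1)
Away from these crossings d keeps a constant sign, and checking every integer in [-1000, 1000] confirms d ≠ 0 throughout. Hence the two sides are never equal, so the relation holds for every integer in [-1000, 1000].

No counterexample exists.

Answer: Always true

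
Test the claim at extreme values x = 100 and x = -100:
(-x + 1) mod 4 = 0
x = 100: LHS = (-100 + 1) mod 4 = (-99) mod 4 = 1; 1 = 0 — FAILS
x = -100: LHS = (-(-100) + 1) mod 4 = 101 mod 4 = 1; 1 = 0 — FAILS

Answer: No, fails for both x = 100 and x = -100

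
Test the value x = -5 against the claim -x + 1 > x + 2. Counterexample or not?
Substitute x = -5 into the relation:
x = -5: LHS = -(-5) + 1 = 6, RHS = (-5) + 2 = -3; 6 > -3 — holds

The claim holds here, so x = -5 is not a counterexample. (A counterexample exists elsewhere, e.g. x = 0.)

Answer: No, x = -5 is not a counterexample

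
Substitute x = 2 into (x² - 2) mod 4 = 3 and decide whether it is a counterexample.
Substitute x = 2 into the relation:
x = 2: LHS = (2² - 2) mod 4 = 2 mod 4 = 2; 2 = 3 — FAILS

Since the claim fails at x = 2, this value is a counterexample.

Answer: Yes, x = 2 is a counterexample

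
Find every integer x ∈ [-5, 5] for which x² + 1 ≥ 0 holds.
Over all integers in [-5, 5], LHS − RHS is smallest at x = 0, where it equals 1:
x = 0: LHS = 0² + 1 = 1; 1 ≥ 0 — holds
At the ends of the range:
x = -5: LHS = (-5)² + 1 = 26; 26 ≥ 0 — holds
x = 5: LHS = 5² + 1 = 26; 26 ≥ 0 — holds
Hence LHS − RHS is never negative, i.e. LHS ≥ RHS throughout, so the relation holds for every integer in [-5, 5].

Answer: All integers in [-5, 5]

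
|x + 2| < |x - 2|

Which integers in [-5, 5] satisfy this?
Holds for: {-5, -4, -3, -2, -1}
Fails for: {0, 1, 2, 3, 4, 5}

Answer: {-5, -4, -3, -2, -1}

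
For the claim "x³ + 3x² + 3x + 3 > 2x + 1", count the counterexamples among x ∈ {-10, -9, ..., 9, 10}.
Counterexamples in [-10, 10]: {-10, -9, -8, -7, -6, -5, -4, -3}.

Counting them gives 8 values.

Answer: 8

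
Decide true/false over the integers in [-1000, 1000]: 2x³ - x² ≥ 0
The claim fails at x = -1:
x = -1: LHS = 2·(-1)³ - (-1)² = -3; -3 ≥ 0 — FAILS

Because a single integer refutes it, the statement is false.

Answer: False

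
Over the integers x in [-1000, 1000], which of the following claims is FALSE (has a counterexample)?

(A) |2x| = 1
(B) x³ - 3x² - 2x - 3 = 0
(A) x = 0: LHS = |2·0| = |0| = 0; 0 = 1 — FAILS
(B) x = 0: LHS = 0³ - 3·0² - 2·0 - 3 = -3; -3 = 0 — FAILS

Answer: Both A and B are false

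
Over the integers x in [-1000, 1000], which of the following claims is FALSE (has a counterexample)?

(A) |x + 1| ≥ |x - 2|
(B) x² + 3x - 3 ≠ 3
(A) x = 0: LHS = |0 + 1| = |1| = 1, RHS = |0 - 2| = |-2| = 2; 1 ≥ 2 — FAILS

(B) Track d = LHS − RHS over the integers in [-1000, 1000]. Equality would need d = 0, but d changes sign only between consecutive integers, jumping over 0:
x = -5: LHS = (-5)² + 3·(-5) - 3 = 7; 7 ≠ 3 — holds  (d = 4)
x = -4: LHS = (-4)² + 3·(-4) - 3 = 1; 1 ≠ 3 — holds  (d = -2)
x = 1: LHS = 1² + 3·1 - 3 = 1; 1 ≠ 3 — holds  (d = -2)
x = 2: LHS = 2² + 3·2 - 3 = 7; 7 ≠ 3 — holds  (d = 4)
Away from these crossings d keeps a constant sign, and checking every integer in [-1000, 1000] confirms d ≠ 0 throughout. Hence the two sides are never equal, so the relation holds for every integer in [-1000, 1000].

Only (A) has a counterexample.

Answer: A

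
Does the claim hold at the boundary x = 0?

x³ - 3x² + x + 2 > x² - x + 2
x = 0: LHS = 0³ - 3·0² + 0 + 2 = 2, RHS = 0² - 0 + 2 = 2; 2 > 2 — FAILS

The relation fails at x = 0, so x = 0 is a counterexample.

Answer: No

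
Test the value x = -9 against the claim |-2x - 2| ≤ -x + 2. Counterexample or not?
Substitute x = -9 into the relation:
x = -9: LHS = |-2·(-9) - 2| = |16| = 16, RHS = -(-9) + 2 = 11; 16 ≤ 11 — FAILS

Since the claim fails at x = -9, this value is a counterexample.

Answer: Yes, x = -9 is a counterexample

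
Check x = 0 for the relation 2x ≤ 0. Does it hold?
x = 0: LHS = 2·0 = 0; 0 ≤ 0 — holds

The relation is satisfied at x = 0.

Answer: Yes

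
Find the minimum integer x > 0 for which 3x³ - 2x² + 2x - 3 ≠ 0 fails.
Testing positive integers:
x = 1: LHS = 3·1³ - 2·1² + 2·1 - 3 = 0; 0 ≠ 0 — FAILS  ← smallest positive counterexample

Answer: x = 1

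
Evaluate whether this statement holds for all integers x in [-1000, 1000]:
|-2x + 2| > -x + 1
The claim fails at x = 1:
x = 1: LHS = |-2·1 + 2| = |0| = 0, RHS = -1 + 1 = 0; 0 > 0 — FAILS

Because a single integer refutes it, the statement is false.

Answer: False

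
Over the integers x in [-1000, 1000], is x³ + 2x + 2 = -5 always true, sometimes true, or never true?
Track d = LHS − RHS over the integers in [-1000, 1000]. Equality would need d = 0, but d changes sign only between consecutive integers, jumping over 0:
x = -2: LHS = (-2)³ + 2·(-2) + 2 = -10; -10 = -5 — FAILS  (d = -5)
x = -1: LHS = (-1)³ + 2·(-1) + 2 = -1; -1 = -5 — FAILS  (d = 4)
Away from these crossings d keeps a constant sign, and checking every integer in [-1000, 1000] confirms d ≠ 0 throughout. Hence the two sides are never equal, so the claimed relation (=) fails for every integer in [-1000, 1000].

No integer in the range satisfies it.

Answer: Never true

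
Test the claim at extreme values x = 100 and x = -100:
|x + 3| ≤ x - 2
x = 100: LHS = |100 + 3| = |103| = 103, RHS = 100 - 2 = 98; 103 ≤ 98 — FAILS
x = -100: LHS = |(-100) + 3| = |-97| = 97, RHS = (-100) - 2 = -102; 97 ≤ -102 — FAILS

Answer: No, fails for both x = 100 and x = -100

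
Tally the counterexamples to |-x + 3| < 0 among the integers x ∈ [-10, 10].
Counterexamples in [-10, 10]: {-10, -9, -8, -7, -6, -5, -4, -3, -2, -1, 0, 1, 2, 3, 4, 5, 6, 7, 8, 9, 10}.

Counting them gives 21 values.

Answer: 21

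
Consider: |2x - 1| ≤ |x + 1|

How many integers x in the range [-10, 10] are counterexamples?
Counterexamples in [-10, 10]: {-10, -9, -8, -7, -6, -5, -4, -3, -2, -1, 3, 4, 5, 6, 7, 8, 9, 10}.

Counting them gives 18 values.

Answer: 18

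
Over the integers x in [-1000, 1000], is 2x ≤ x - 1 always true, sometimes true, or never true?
Holds at x = -1: LHS = 2·(-1) = -2, RHS = (-1) - 1 = -2; -2 ≤ -2 — holds
Fails at x = 0: LHS = 2·0 = 0, RHS = 0 - 1 = -1; 0 ≤ -1 — FAILS
It is satisfied by some integers in the range but not all.

Answer: Sometimes true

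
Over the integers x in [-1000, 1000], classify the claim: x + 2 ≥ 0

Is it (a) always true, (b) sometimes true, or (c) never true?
Holds at x = 0: LHS = 0 + 2 = 2; 2 ≥ 0 — holds
Fails at x = -3: LHS = (-3) + 2 = -1; -1 ≥ 0 — FAILS
It is satisfied by some integers in the range but not all.

Answer: Sometimes true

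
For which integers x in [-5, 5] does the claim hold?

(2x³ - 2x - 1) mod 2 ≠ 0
For a polynomial with integer coefficients, its value mod 2 depends only on x mod 2, so it suffices to check one representative of each residue class, x = 0, 1:
x = 0: LHS = (2·0³ - 2·0 - 1) mod 2 = (-1) mod 2 = 1; 1 ≠ 0 — holds
x = 1: LHS = (2·1³ - 2·1 - 1) mod 2 = (-1) mod 2 = 1; 1 ≠ 0 — holds
The relation holds in every residue class, so the relation holds for every integer in [-5, 5].

Answer: All integers in [-5, 5]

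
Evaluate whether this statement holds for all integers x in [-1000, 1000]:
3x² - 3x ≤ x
The claim fails at x = -1:
x = -1: LHS = 3·(-1)² - 3·(-1) = 6; 6 ≤ -1 — FAILS

Because a single integer refutes it, the statement is false.

Answer: False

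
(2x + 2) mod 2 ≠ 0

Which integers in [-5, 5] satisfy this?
For a polynomial with integer coefficients, its value mod 2 depends only on x mod 2, so it suffices to check one representative of each residue class, x = 0, 1:
x = 0: LHS = (2·0 + 2) mod 2 = 2 mod 2 = 0; 0 ≠ 0 — FAILS
x = 1: LHS = (2·1 + 2) mod 2 = 4 mod 2 = 0; 0 ≠ 0 — FAILS
The relation fails in every residue class, so the claimed relation (≠) fails for every integer in [-5, 5].

Answer: None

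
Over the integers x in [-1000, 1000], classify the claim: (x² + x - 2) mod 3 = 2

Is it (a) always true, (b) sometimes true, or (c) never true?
For a polynomial with integer coefficients, its value mod 3 depends only on x mod 3, so it suffices to check one representative of each residue class, x = 0, 1, 2:
x = 0: LHS = (0² + 0 - 2) mod 3 = (-2) mod 3 = 1; 1 = 2 — FAILS
x = 1: LHS = (1² + 1 - 2) mod 3 = 0 mod 3 = 0; 0 = 2 — FAILS
x = 2: LHS = (2² + 2 - 2) mod 3 = 4 mod 3 = 1; 1 = 2 — FAILS
The relation fails in every residue class, so the claimed relation (=) fails for every integer in [-1000, 1000].

No integer in the range satisfies it.

Answer: Never true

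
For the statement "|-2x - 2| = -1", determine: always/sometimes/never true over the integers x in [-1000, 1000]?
An absolute value is never negative, so the left side is ≥ 0 for every x, while the right side is -1. Tightest case in [-1000, 1000] is x = -1:
x = -1: LHS = |-2·(-1) - 2| = |0| = 0; 0 = -1 — FAILS
Hence LHS − RHS is never 0, i.e. the two sides are never equal, so the claimed relation (=) fails for every integer in [-1000, 1000].

No integer in the range satisfies it.

Answer: Never true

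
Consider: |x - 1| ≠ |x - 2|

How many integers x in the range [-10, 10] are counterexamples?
Track d = LHS − RHS over the integers in [-10, 10]. Equality would need d = 0, but d changes sign only between consecutive integers, jumping over 0:
x = 1: LHS = |1 - 1| = |0| = 0, RHS = |1 - 2| = |-1| = 1; 0 ≠ 1 — holds  (d = -1)
x = 2: LHS = |2 - 1| = |1| = 1, RHS = |2 - 2| = |0| = 0; 1 ≠ 0 — holds  (d = 1)
Away from these crossings d keeps a constant sign, and checking every integer in [-10, 10] confirms d ≠ 0 throughout. Hence the two sides are never equal, so the relation holds for every integer in [-10, 10].

No counterexample appears in that range.

Answer: 0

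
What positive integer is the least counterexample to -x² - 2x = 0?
Testing positive integers:
x = 1: LHS = -1² - 2·1 = -3; -3 = 0 — FAILS  ← smallest positive counterexample

Answer: x = 1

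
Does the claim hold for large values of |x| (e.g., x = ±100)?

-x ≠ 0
x = 100: -100 ≠ 0 — holds
x = -100: LHS = -(-100) = 100; 100 ≠ 0 — holds

Answer: Yes, holds for both x = 100 and x = -100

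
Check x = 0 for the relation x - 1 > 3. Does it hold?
x = 0: LHS = 0 - 1 = -1; -1 > 3 — FAILS

The relation fails at x = 0, so x = 0 is a counterexample.

Answer: No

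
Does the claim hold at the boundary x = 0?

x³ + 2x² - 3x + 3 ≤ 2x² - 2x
x = 0: LHS = 0³ + 2·0² - 3·0 + 3 = 3, RHS = 2·0² - 2·0 = 0; 3 ≤ 0 — FAILS

The relation fails at x = 0, so x = 0 is a counterexample.

Answer: No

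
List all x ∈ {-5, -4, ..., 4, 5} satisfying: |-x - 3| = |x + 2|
Track d = LHS − RHS over the integers in [-5, 5]. Equality would need d = 0, but d changes sign only between consecutive integers, jumping over 0:
x = -3: LHS = |-(-3) - 3| = |0| = 0, RHS = |(-3) + 2| = |-1| = 1; 0 = 1 — FAILS  (d = -1)
x = -2: LHS = |-(-2) - 3| = |-1| = 1, RHS = |(-2) + 2| = |0| = 0; 1 = 0 — FAILS  (d = 1)
Away from these crossings d keeps a constant sign, and checking every integer in [-5, 5] confirms d ≠ 0 throughout. Hence the two sides are never equal, so the claimed relation (=) fails for every integer in [-5, 5].

Answer: None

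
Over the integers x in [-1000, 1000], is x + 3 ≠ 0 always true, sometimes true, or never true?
Holds at x = 0: LHS = 0 + 3 = 3; 3 ≠ 0 — holds
Fails at x = -3: LHS = (-3) + 3 = 0; 0 ≠ 0 — FAILS
It is satisfied by some integers in the range but not all.

Answer: Sometimes true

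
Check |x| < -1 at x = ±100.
x = 100: LHS = |100| = 100; 100 < -1 — FAILS
x = -100: LHS = |-100| = 100; 100 < -1 — FAILS

Answer: No, fails for both x = 100 and x = -100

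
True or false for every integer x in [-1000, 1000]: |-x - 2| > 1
The claim fails at x = -1:
x = -1: LHS = |-(-1) - 2| = |-1| = 1; 1 > 1 — FAILS

Because a single integer refutes it, the statement is false.

Answer: False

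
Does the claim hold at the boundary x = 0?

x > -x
x = 0: RHS = -0 = 0; 0 > 0 — FAILS

The relation fails at x = 0, so x = 0 is a counterexample.

Answer: No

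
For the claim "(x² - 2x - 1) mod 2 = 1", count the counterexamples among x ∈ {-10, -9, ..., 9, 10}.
Counterexamples in [-10, 10]: {-9, -7, -5, -3, -1, 1, 3, 5, 7, 9}.

Counting them gives 10 values.

Answer: 10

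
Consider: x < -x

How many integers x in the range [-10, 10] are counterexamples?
Counterexamples in [-10, 10]: {0, 1, 2, 3, 4, 5, 6, 7, 8, 9, 10}.

Counting them gives 11 values.

Answer: 11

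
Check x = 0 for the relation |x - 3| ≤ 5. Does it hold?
x = 0: LHS = |0 - 3| = |-3| = 3; 3 ≤ 5 — holds

The relation is satisfied at x = 0.

Answer: Yes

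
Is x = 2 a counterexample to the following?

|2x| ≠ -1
Substitute x = 2 into the relation:
x = 2: LHS = |2·2| = |4| = 4; 4 ≠ -1 — holds

The relation holds at x = 2, so it is not a counterexample.

Answer: No, x = 2 is not a counterexample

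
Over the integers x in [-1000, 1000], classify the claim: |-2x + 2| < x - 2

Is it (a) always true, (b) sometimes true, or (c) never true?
Over all integers in [-1000, 1000], LHS − RHS is smallest at x = 1, where it equals 1:
x = 1: LHS = |-2·1 + 2| = |0| = 0, RHS = 1 - 2 = -1; 0 < -1 — FAILS
At the ends of the range:
x = -1000: LHS = |-2·(-1000) + 2| = |2002| = 2002, RHS = (-1000) - 2 = -1002; 2002 < -1002 — FAILS
x = 1000: LHS = |-2·1000 + 2| = |-1998| = 1998, RHS = 1000 - 2 = 998; 1998 < 998 — FAILS
Hence LHS − RHS is never negative, i.e. LHS ≥ RHS throughout, so the claimed relation (<) fails for every integer in [-1000, 1000].

No integer in the range satisfies it.

Answer: Never true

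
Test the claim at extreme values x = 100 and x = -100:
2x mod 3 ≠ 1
x = 100: LHS = (2·100) mod 3 = 200 mod 3 = 2; 2 ≠ 1 — holds
x = -100: LHS = (2·(-100)) mod 3 = (-200) mod 3 = 1; 1 ≠ 1 — FAILS

Answer: Partially: holds for x = 100, fails for x = -100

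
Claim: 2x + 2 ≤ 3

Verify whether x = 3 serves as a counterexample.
Substitute x = 3 into the relation:
x = 3: LHS = 2·3 + 2 = 8; 8 ≤ 3 — FAILS

Since the claim fails at x = 3, this value is a counterexample.

Answer: Yes, x = 3 is a counterexample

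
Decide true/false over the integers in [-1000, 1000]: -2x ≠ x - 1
Track d = LHS − RHS over the integers in [-1000, 1000]. Equality would need d = 0, but d changes sign only between consecutive integers, jumping over 0:
x = 0: LHS = -2·0 = 0, RHS = 0 - 1 = -1; 0 ≠ -1 — holds  (d = 1)
x = 1: LHS = -2·1 = -2, RHS = 1 - 1 = 0; -2 ≠ 0 — holds  (d = -2)
Away from these crossings d keeps a constant sign, and checking every integer in [-1000, 1000] confirms d ≠ 0 throughout. Hence the two sides are never equal, so the relation holds for every integer in [-1000, 1000].

No counterexample exists.

Answer: True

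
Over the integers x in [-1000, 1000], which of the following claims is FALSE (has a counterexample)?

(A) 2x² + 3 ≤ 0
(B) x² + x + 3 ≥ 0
(A) x = 0: LHS = 2·0² + 3 = 3; 3 ≤ 0 — FAILS

(B) Over all integers in [-1000, 1000], LHS − RHS is smallest at x = 0, where it equals 3:
x = 0: LHS = 0² + 0 + 3 = 3; 3 ≥ 0 — holds
At the ends of the range:
x = -1000: LHS = (-1000)² + (-1000) + 3 = 999003; 999003 ≥ 0 — holds
x = 1000: LHS = 1000² + 1000 + 3 = 1001003; 1001003 ≥ 0 — holds
Hence LHS − RHS is never negative, i.e. LHS ≥ RHS throughout, so the relation holds for every integer in [-1000, 1000].

Only (A) has a counterexample.

Answer: A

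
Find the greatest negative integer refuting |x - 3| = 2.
Testing negative integers from -1 downward:
x = -1: LHS = |(-1) - 3| = |-4| = 4; 4 = 2 — FAILS  ← closest negative counterexample to 0

Answer: x = -1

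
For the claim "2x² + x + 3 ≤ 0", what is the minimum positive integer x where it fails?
Testing positive integers:
x = 1: LHS = 2·1² + 1 + 3 = 6; 6 ≤ 0 — FAILS  ← smallest positive counterexample

Answer: x = 1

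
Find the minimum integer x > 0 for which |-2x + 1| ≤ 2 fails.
Testing positive integers:
x = 1: LHS = |-2·1 + 1| = |-1| = 1; 1 ≤ 2 — holds
x = 2: LHS = |-2·2 + 1| = |-3| = 3; 3 ≤ 2 — FAILS  ← smallest positive counterexample

Answer: x = 2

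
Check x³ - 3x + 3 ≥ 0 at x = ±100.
x = 100: LHS = 100³ - 3·100 + 3 = 999703; 999703 ≥ 0 — holds
x = -100: LHS = (-100)³ - 3·(-100) + 3 = -999697; -999697 ≥ 0 — FAILS

Answer: Partially: holds for x = 100, fails for x = -100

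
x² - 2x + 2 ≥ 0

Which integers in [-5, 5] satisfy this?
Over all integers in [-5, 5], LHS − RHS is smallest at x = 1, where it equals 1:
x = 1: LHS = 1² - 2·1 + 2 = 1; 1 ≥ 0 — holds
At the ends of the range:
x = -5: LHS = (-5)² - 2·(-5) + 2 = 37; 37 ≥ 0 — holds
x = 5: LHS = 5² - 2·5 + 2 = 17; 17 ≥ 0 — holds
Hence LHS − RHS is never negative, i.e. LHS ≥ RHS throughout, so the relation holds for every integer in [-5, 5].

Answer: All integers in [-5, 5]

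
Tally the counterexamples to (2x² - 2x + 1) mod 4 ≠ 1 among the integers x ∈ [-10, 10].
Counterexamples in [-10, 10]: {-10, -9, -8, -7, -6, -5, -4, -3, -2, -1, 0, 1, 2, 3, 4, 5, 6, 7, 8, 9, 10}.

Counting them gives 21 values.

Answer: 21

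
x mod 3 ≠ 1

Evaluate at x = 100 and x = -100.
x = 100: LHS = 100 mod 3 = 1; 1 ≠ 1 — FAILS
x = -100: LHS = (-100) mod 3 = 2; 2 ≠ 1 — holds

Answer: Partially: fails for x = 100, holds for x = -100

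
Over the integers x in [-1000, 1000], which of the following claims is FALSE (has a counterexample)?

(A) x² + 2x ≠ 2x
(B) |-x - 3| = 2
(A) x = 0: LHS = 0² + 2·0 = 0, RHS = 2·0 = 0; 0 ≠ 0 — FAILS
(B) x = 0: LHS = |-0 - 3| = |-3| = 3; 3 = 2 — FAILS

Answer: Both A and B are false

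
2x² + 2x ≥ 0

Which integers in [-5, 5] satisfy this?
Over all integers in [-5, 5], LHS − RHS is smallest at x = 0, where it equals 0:
x = 0: LHS = 2·0² + 2·0 = 0; 0 ≥ 0 — holds
At the ends of the range:
x = -5: LHS = 2·(-5)² + 2·(-5) = 40; 40 ≥ 0 — holds
x = 5: LHS = 2·5² + 2·5 = 60; 60 ≥ 0 — holds
Hence LHS − RHS is never negative, i.e. LHS ≥ RHS throughout, so the relation holds for every integer in [-5, 5].

Answer: All integers in [-5, 5]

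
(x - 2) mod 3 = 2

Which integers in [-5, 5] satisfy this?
Holds for: {-5, -2, 1, 4}
Fails for: {-4, -3, -1, 0, 2, 3, 5}

Answer: {-5, -2, 1, 4}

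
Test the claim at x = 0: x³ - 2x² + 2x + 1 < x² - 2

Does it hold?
x = 0: LHS = 0³ - 2·0² + 2·0 + 1 = 1, RHS = 0² - 2 = -2; 1 < -2 — FAILS

The relation fails at x = 0, so x = 0 is a counterexample.

Answer: No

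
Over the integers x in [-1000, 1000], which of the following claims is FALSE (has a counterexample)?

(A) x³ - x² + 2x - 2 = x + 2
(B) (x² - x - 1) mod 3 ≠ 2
(A) x = 0: LHS = 0³ - 0² + 2·0 - 2 = -2, RHS = 0 + 2 = 2; -2 = 2 — FAILS
(B) x = 0: LHS = (0² - 0 - 1) mod 3 = (-1) mod 3 = 2; 2 ≠ 2 — FAILS

Answer: Both A and B are false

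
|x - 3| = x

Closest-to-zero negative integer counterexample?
Testing negative integers from -1 downward:
x = -1: LHS = |(-1) - 3| = |-4| = 4; 4 = -1 — FAILS  ← closest negative counterexample to 0

Answer: x = -1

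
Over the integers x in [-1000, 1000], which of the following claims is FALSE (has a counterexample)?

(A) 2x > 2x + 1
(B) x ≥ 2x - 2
(A) x = 0: LHS = 2·0 = 0, RHS = 2·0 + 1 = 1; 0 > 1 — FAILS
(B) x = 3: RHS = 2·3 - 2 = 4; 3 ≥ 4 — FAILS

Answer: Both A and B are false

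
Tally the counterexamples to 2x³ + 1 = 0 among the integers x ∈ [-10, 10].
Counterexamples in [-10, 10]: {-10, -9, -8, -7, -6, -5, -4, -3, -2, -1, 0, 1, 2, 3, 4, 5, 6, 7, 8, 9, 10}.

Counting them gives 21 values.

Answer: 21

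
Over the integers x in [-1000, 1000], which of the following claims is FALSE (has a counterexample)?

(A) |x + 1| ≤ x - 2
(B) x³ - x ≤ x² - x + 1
(A) x = 0: LHS = |0 + 1| = |1| = 1, RHS = 0 - 2 = -2; 1 ≤ -2 — FAILS
(B) x = 2: LHS = 2³ - 2 = 6, RHS = 2² - 2 + 1 = 3; 6 ≤ 3 — FAILS

Answer: Both A and B are false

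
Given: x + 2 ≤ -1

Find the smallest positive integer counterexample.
Testing positive integers:
x = 1: LHS = 1 + 2 = 3; 3 ≤ -1 — FAILS  ← smallest positive counterexample

Answer: x = 1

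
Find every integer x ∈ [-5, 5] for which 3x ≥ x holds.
Holds for: {0, 1, 2, 3, 4, 5}
Fails for: {-5, -4, -3, -2, -1}

Answer: {0, 1, 2, 3, 4, 5}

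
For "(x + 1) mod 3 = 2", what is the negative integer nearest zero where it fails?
Testing negative integers from -1 downward:
x = -1: LHS = ((-1) + 1) mod 3 = 0 mod 3 = 0; 0 = 2 — FAILS  ← closest negative counterexample to 0

Answer: x = -1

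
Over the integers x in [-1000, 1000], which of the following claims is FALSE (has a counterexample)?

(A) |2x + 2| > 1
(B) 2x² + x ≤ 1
(A) x = -1: LHS = |2·(-1) + 2| = |0| = 0; 0 > 1 — FAILS
(B) x = 1: LHS = 2·1² + 1 = 3; 3 ≤ 1 — FAILS

Answer: Both A and B are false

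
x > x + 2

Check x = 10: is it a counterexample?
Substitute x = 10 into the relation:
x = 10: RHS = 10 + 2 = 12; 10 > 12 — FAILS

Since the claim fails at x = 10, this value is a counterexample.

Answer: Yes, x = 10 is a counterexample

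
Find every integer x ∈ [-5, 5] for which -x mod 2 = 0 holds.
Holds for: {-4, -2, 0, 2, 4}
Fails for: {-5, -3, -1, 1, 3, 5}

Answer: {-4, -2, 0, 2, 4}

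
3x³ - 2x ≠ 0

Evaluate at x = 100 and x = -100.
x = 100: LHS = 3·100³ - 2·100 = 2999800; 2999800 ≠ 0 — holds
x = -100: LHS = 3·(-100)³ - 2·(-100) = -2999800; -2999800 ≠ 0 — holds

Answer: Yes, holds for both x = 100 and x = -100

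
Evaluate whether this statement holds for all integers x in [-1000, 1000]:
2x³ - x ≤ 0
The claim fails at x = 1:
x = 1: LHS = 2·1³ - 1 = 1; 1 ≤ 0 — FAILS

Because a single integer refutes it, the statement is false.

Answer: False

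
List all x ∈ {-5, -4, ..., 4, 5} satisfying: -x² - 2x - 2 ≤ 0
Over all integers in [-5, 5], LHS − RHS is largest at x = -1, where it equals -1:
x = -1: LHS = -(-1)² - 2·(-1) - 2 = -1; -1 ≤ 0 — holds
At the ends of the range:
x = -5: LHS = -(-5)² - 2·(-5) - 2 = -17; -17 ≤ 0 — holds
x = 5: LHS = -5² - 2·5 - 2 = -37; -37 ≤ 0 — holds
Hence LHS − RHS is never positive, i.e. LHS ≤ RHS throughout, so the relation holds for every integer in [-5, 5].

Answer: All integers in [-5, 5]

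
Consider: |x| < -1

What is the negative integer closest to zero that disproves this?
Testing negative integers from -1 downward:
x = -1: LHS = |-1| = 1; 1 < -1 — FAILS  ← closest negative counterexample to 0

Answer: x = -1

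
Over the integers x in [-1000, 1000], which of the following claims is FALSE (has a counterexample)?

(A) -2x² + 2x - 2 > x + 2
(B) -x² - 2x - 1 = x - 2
(A) x = 0: LHS = -2·0² + 2·0 - 2 = -2, RHS = 0 + 2 = 2; -2 > 2 — FAILS
(B) x = 0: LHS = -0² - 2·0 - 1 = -1, RHS = 0 - 2 = -2; -1 = -2 — FAILS

Answer: Both A and B are false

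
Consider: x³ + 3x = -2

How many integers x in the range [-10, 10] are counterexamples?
Counterexamples in [-10, 10]: {-10, -9, -8, -7, -6, -5, -4, -3, -2, -1, 0, 1, 2, 3, 4, 5, 6, 7, 8, 9, 10}.

Counting them gives 21 values.

Answer: 21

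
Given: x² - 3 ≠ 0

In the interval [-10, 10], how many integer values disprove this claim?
Track d = LHS − RHS over the integers in [-10, 10]. Equality would need d = 0, but d changes sign only between consecutive integers, jumping over 0:
x = -2: LHS = (-2)² - 3 = 1; 1 ≠ 0 — holds  (d = 1)
x = -1: LHS = (-1)² - 3 = -2; -2 ≠ 0 — holds  (d = -2)
x = 1: LHS = 1² - 3 = -2; -2 ≠ 0 — holds  (d = -2)
x = 2: LHS = 2² - 3 = 1; 1 ≠ 0 — holds  (d = 1)
Away from these crossings d keeps a constant sign, and checking every integer in [-10, 10] confirms d ≠ 0 throughout. Hence the two sides are never equal, so the relation holds for every integer in [-10, 10].

No counterexample appears in that range.

Answer: 0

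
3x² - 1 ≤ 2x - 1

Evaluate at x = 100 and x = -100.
x = 100: LHS = 3·100² - 1 = 29999, RHS = 2·100 - 1 = 199; 29999 ≤ 199 — FAILS
x = -100: LHS = 3·(-100)² - 1 = 29999, RHS = 2·(-100) - 1 = -201; 29999 ≤ -201 — FAILS

Answer: No, fails for both x = 100 and x = -100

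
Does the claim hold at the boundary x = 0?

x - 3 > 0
x = 0: LHS = 0 - 3 = -3; -3 > 0 — FAILS

The relation fails at x = 0, so x = 0 is a counterexample.

Answer: No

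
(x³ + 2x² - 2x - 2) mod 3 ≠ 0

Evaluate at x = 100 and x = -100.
x = 100: LHS = (100³ + 2·100² - 2·100 - 2) mod 3 = 1019798 mod 3 = 2; 2 ≠ 0 — holds
x = -100: LHS = ((-100)³ + 2·(-100)² - 2·(-100) - 2) mod 3 = (-979802) mod 3 = 1; 1 ≠ 0 — holds

Answer: Yes, holds for both x = 100 and x = -100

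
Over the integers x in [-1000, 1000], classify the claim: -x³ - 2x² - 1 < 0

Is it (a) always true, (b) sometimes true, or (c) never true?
Holds at x = 0: LHS = -0³ - 2·0² - 1 = -1; -1 < 0 — holds
Fails at x = -3: LHS = -(-3)³ - 2·(-3)² - 1 = 8; 8 < 0 — FAILS
It is satisfied by some integers in the range but not all.

Answer: Sometimes true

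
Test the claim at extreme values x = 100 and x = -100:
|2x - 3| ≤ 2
x = 100: LHS = |2·100 - 3| = |197| = 197; 197 ≤ 2 — FAILS
x = -100: LHS = |2·(-100) - 3| = |-203| = 203; 203 ≤ 2 — FAILS

Answer: No, fails for both x = 100 and x = -100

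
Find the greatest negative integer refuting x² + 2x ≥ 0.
Testing negative integers from -1 downward:
x = -1: LHS = (-1)² + 2·(-1) = -1; -1 ≥ 0 — FAILS  ← closest negative counterexample to 0

Answer: x = -1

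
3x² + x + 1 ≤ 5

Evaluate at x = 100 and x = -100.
x = 100: LHS = 3·100² + 100 + 1 = 30101; 30101 ≤ 5 — FAILS
x = -100: LHS = 3·(-100)² + (-100) + 1 = 29901; 29901 ≤ 5 — FAILS

Answer: No, fails for both x = 100 and x = -100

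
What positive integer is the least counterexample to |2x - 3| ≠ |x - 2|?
Testing positive integers:
x = 1: LHS = |2·1 - 3| = |-1| = 1, RHS = |1 - 2| = |-1| = 1; 1 ≠ 1 — FAILS  ← smallest positive counterexample

Answer: x = 1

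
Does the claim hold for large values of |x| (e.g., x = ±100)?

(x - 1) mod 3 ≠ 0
x = 100: LHS = (100 - 1) mod 3 = 99 mod 3 = 0; 0 ≠ 0 — FAILS
x = -100: LHS = ((-100) - 1) mod 3 = (-101) mod 3 = 1; 1 ≠ 0 — holds

Answer: Partially: fails for x = 100, holds for x = -100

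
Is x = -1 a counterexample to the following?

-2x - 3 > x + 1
Substitute x = -1 into the relation:
x = -1: LHS = -2·(-1) - 3 = -1, RHS = (-1) + 1 = 0; -1 > 0 — FAILS

Since the claim fails at x = -1, this value is a counterexample.

Answer: Yes, x = -1 is a counterexample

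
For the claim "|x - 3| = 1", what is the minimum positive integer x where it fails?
Testing positive integers:
x = 1: LHS = |1 - 3| = |-2| = 2; 2 = 1 — FAILS  ← smallest positive counterexample

Answer: x = 1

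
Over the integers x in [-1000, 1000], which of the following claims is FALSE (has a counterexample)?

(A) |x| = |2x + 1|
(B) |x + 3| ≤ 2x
(A) x = 0: LHS = |0| = 0, RHS = |2·0 + 1| = |1| = 1; 0 = 1 — FAILS
(B) x = 0: LHS = |0 + 3| = |3| = 3, RHS = 2·0 = 0; 3 ≤ 0 — FAILS

Answer: Both A and B are false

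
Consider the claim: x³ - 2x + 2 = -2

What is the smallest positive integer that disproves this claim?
Testing positive integers:
x = 1: LHS = 1³ - 2·1 + 2 = 1; 1 = -2 — FAILS  ← smallest positive counterexample

Answer: x = 1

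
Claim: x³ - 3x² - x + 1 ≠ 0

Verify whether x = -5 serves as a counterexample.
Substitute x = -5 into the relation:
x = -5: LHS = (-5)³ - 3·(-5)² - (-5) + 1 = -194; -194 ≠ 0 — holds

The relation holds at x = -5, so it is not a counterexample.

Answer: No, x = -5 is not a counterexample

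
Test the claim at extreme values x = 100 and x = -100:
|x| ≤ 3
x = 100: LHS = |100| = 100; 100 ≤ 3 — FAILS
x = -100: LHS = |-100| = 100; 100 ≤ 3 — FAILS

Answer: No, fails for both x = 100 and x = -100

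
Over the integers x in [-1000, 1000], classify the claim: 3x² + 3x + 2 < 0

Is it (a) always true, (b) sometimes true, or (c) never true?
Over all integers in [-1000, 1000], LHS − RHS is smallest at x = 0, where it equals 2:
x = 0: LHS = 3·0² + 3·0 + 2 = 2; 2 < 0 — FAILS
At the ends of the range:
x = -1000: LHS = 3·(-1000)² + 3·(-1000) + 2 = 2997002; 2997002 < 0 — FAILS
x = 1000: LHS = 3·1000² + 3·1000 + 2 = 3003002; 3003002 < 0 — FAILS
Hence LHS − RHS is never negative, i.e. LHS ≥ RHS throughout, so the claimed relation (<) fails for every integer in [-1000, 1000].

No integer in the range satisfies it.

Answer: Never true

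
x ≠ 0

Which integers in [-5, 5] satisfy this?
Holds for: {-5, -4, -3, -2, -1, 1, 2, 3, 4, 5}
Fails for: {0}

Answer: {-5, -4, -3, -2, -1, 1, 2, 3, 4, 5}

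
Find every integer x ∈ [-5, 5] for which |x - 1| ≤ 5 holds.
Holds for: {-4, -3, -2, -1, 0, 1, 2, 3, 4, 5}
Fails for: {-5}

Answer: {-4, -3, -2, -1, 0, 1, 2, 3, 4, 5}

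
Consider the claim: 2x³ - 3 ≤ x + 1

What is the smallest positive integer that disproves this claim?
Testing positive integers:
x = 1: LHS = 2·1³ - 3 = -1, RHS = 1 + 1 = 2; -1 ≤ 2 — holds
x = 2: LHS = 2·2³ - 3 = 13, RHS = 2 + 1 = 3; 13 ≤ 3 — FAILS  ← smallest positive counterexample

Answer: x = 2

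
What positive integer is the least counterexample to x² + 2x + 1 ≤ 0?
Testing positive integers:
x = 1: LHS = 1² + 2·1 + 1 = 4; 4 ≤ 0 — FAILS  ← smallest positive counterexample

Answer: x = 1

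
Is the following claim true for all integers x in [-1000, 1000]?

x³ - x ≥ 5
The claim fails at x = 0:
x = 0: LHS = 0³ - 0 = 0; 0 ≥ 5 — FAILS

Because a single integer refutes it, the statement is false.

Answer: False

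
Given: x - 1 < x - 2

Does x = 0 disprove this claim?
Substitute x = 0 into the relation:
x = 0: LHS = 0 - 1 = -1, RHS = 0 - 2 = -2; -1 < -2 — FAILS

Since the claim fails at x = 0, this value is a counterexample.

Answer: Yes, x = 0 is a counterexample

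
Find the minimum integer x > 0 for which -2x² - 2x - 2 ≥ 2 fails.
Testing positive integers:
x = 1: LHS = -2·1² - 2·1 - 2 = -6; -6 ≥ 2 — FAILS  ← smallest positive counterexample

Answer: x = 1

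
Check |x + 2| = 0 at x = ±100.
x = 100: LHS = |100 + 2| = |102| = 102; 102 = 0 — FAILS
x = -100: LHS = |(-100) + 2| = |-98| = 98; 98 = 0 — FAILS

Answer: No, fails for both x = 100 and x = -100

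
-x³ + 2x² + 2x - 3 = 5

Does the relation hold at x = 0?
x = 0: LHS = -0³ + 2·0² + 2·0 - 3 = -3; -3 = 5 — FAILS

The relation fails at x = 0, so x = 0 is a counterexample.

Answer: No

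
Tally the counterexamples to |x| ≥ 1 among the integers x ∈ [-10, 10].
Counterexamples in [-10, 10]: {0}.

Counting them gives 1 values.

Answer: 1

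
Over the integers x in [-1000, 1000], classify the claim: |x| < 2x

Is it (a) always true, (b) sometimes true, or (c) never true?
Holds at x = 1: LHS = |1| = 1, RHS = 2·1 = 2; 1 < 2 — holds
Fails at x = 0: LHS = |0| = 0, RHS = 2·0 = 0; 0 < 0 — FAILS
It is satisfied by some integers in the range but not all.

Answer: Sometimes true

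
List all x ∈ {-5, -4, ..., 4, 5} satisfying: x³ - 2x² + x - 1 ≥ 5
Holds for: {3, 4, 5}
Fails for: {-5, -4, -3, -2, -1, 0, 1, 2}

Answer: {3, 4, 5}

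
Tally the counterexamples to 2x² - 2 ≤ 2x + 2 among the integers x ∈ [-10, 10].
Counterexamples in [-10, 10]: {-10, -9, -8, -7, -6, -5, -4, -3, -2, 3, 4, 5, 6, 7, 8, 9, 10}.

Counting them gives 17 values.

Answer: 17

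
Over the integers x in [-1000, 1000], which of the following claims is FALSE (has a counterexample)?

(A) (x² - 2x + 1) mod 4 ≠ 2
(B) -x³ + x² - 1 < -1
(A) For a polynomial with integer coefficients, its value mod 4 depends only on x mod 4, so it suffices to check one representative of each residue class, x = 0, 1, 2, 3:
x = 0: LHS = (0² - 2·0 + 1) mod 4 = 1 mod 4 = 1; 1 ≠ 2 — holds
x = 1: LHS = (1² - 2·1 + 1) mod 4 = 0 mod 4 = 0; 0 ≠ 2 — holds
x = 2: LHS = (2² - 2·2 + 1) mod 4 = 1 mod 4 = 1; 1 ≠ 2 — holds
x = 3: LHS = (3² - 2·3 + 1) mod 4 = 4 mod 4 = 0; 0 ≠ 2 — holds
The relation holds in every residue class, so the relation holds for every integer in [-1000, 1000].

(B) x = 0: LHS = -0³ + 0² - 1 = -1; -1 < -1 — FAILS

Only (B) has a counterexample.

Answer: B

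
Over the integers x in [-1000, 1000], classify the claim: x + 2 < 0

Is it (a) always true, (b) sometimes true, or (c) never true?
Holds at x = -3: LHS = (-3) + 2 = -1; -1 < 0 — holds
Fails at x = 0: LHS = 0 + 2 = 2; 2 < 0 — FAILS
It is satisfied by some integers in the range but not all.

Answer: Sometimes true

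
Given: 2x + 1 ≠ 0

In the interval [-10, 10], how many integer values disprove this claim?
Track d = LHS − RHS over the integers in [-10, 10]. Equality would need d = 0, but d changes sign only between consecutive integers, jumping over 0:
x = -1: LHS = 2·(-1) + 1 = -1; -1 ≠ 0 — holds  (d = -1)
x = 0: LHS = 2·0 + 1 = 1; 1 ≠ 0 — holds  (d = 1)
Away from these crossings d keeps a constant sign, and checking every integer in [-10, 10] confirms d ≠ 0 throughout. Hence the two sides are never equal, so the relation holds for every integer in [-10, 10].

No counterexample appears in that range.

Answer: 0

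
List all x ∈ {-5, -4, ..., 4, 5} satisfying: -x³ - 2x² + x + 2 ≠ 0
Holds for: {-5, -4, -3, 0, 2, 3, 4, 5}
Fails for: {-2, -1, 1}

Answer: {-5, -4, -3, 0, 2, 3, 4, 5}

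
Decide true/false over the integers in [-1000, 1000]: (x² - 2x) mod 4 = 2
The claim fails at x = 0:
x = 0: LHS = (0² - 2·0) mod 4 = 0 mod 4 = 0; 0 = 2 — FAILS

Because a single integer refutes it, the statement is false.

Answer: False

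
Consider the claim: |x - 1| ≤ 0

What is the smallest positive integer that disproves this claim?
Testing positive integers:
x = 1: LHS = |1 - 1| = |0| = 0; 0 ≤ 0 — holds
x = 2: LHS = |2 - 1| = |1| = 1; 1 ≤ 0 — FAILS  ← smallest positive counterexample

Answer: x = 2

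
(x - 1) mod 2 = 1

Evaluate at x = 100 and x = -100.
x = 100: LHS = (100 - 1) mod 2 = 99 mod 2 = 1; 1 = 1 — holds
x = -100: LHS = ((-100) - 1) mod 2 = (-101) mod 2 = 1; 1 = 1 — holds

Answer: Yes, holds for both x = 100 and x = -100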